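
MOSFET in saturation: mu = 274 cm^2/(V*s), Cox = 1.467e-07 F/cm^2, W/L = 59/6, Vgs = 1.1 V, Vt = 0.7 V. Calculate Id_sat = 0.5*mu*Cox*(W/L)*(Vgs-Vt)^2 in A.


Step 1: Overdrive voltage Vov = Vgs - Vt = 1.1 - 0.7 = 0.4 V
Step 2: W/L = 59/6 = 9.83333
Step 3: Id = 0.5 * 274 * 1.467e-07 * 9.83333 * 0.4^2
Step 4: Id = 3.16e-05 A

3.16e-05


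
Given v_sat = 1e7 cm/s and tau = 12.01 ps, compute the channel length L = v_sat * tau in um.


Step 1: tau in seconds = 12.01 ps * 1e-12 = 1.2010e-11 s
Step 2: L = v_sat * tau = 1e7 * 1.2010e-11 = 1.2010e-04 cm
Step 3: L in um = 1.2010e-04 * 1e4 = 1.201 um

1.201


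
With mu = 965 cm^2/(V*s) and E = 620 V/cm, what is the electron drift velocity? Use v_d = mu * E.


Step 1: v_d = mu * E
Step 2: v_d = 965 * 620 = 598300
Step 3: v_d = 5.98e+05 cm/s

5.98e+05


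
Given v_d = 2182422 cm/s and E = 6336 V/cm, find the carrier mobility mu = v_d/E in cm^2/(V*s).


Step 1: mu = v_d / E
Step 2: mu = 2182422 / 6336
Step 3: mu = 344.45 cm^2/(V*s)

344.45


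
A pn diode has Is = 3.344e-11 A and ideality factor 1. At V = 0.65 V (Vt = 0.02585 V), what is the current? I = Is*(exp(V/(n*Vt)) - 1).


Step 1: V/(n*Vt) = 0.65/(1*0.02585) = 25.1451
Step 2: exp(25.1451) = 8.3249e+10
Step 3: I = 3.344e-11 * (8.3249e+10 - 1) = 2.78e+00 A

2.78e+00


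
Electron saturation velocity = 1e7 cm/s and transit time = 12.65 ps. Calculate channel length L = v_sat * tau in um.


Step 1: tau in seconds = 12.65 ps * 1e-12 = 1.2650e-11 s
Step 2: L = v_sat * tau = 1e7 * 1.2650e-11 = 1.2650e-04 cm
Step 3: L in um = 1.2650e-04 * 1e4 = 1.265 um

1.265


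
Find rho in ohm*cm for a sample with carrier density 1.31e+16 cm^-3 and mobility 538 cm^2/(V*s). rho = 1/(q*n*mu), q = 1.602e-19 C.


Step 1: sigma = q * n * mu = 1.602e-19 * 1.31e+16 * 538 = 1.12906e+00 S/cm
Step 2: rho = 1 / sigma = 1 / 1.12906e+00 = 0.8857 ohm*cm

0.8857


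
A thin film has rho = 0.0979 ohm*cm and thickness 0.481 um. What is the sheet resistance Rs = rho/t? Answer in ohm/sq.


Step 1: Convert thickness to cm: t = 0.481 um = 4.8100e-05 cm
Step 2: Rs = rho / t = 0.0979 / 4.8100e-05
Step 3: Rs = 2035.3 ohm/sq

2035.3


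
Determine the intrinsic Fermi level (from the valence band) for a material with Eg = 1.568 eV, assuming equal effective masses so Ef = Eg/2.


Step 1: For an intrinsic semiconductor, the Fermi level sits at midgap.
Step 2: Ef = Eg / 2 = 1.568 / 2 = 0.784 eV

0.784


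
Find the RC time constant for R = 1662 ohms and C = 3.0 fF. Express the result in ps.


Step 1: tau = R * C
Step 2: tau = 1662 * 3.0 fF = 1662 * 3.0e-15 F
Step 3: tau = 4.986e-12 s = 4.986 ps

4.986


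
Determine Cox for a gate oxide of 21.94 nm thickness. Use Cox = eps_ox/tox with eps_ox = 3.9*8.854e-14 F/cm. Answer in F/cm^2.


Step 1: eps_ox = 3.9 * 8.854e-14 = 3.45306e-13 F/cm
Step 2: tox in cm = 21.94 nm * 1e-7 = 2.1940e-06 cm
Step 3: Cox = 3.45306e-13 / 2.1940e-06 = 1.57e-07 F/cm^2

1.57e-07


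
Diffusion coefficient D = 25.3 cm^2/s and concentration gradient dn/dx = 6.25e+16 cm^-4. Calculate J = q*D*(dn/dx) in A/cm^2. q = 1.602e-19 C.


Step 1: J = q * D * (dn/dx)
Step 2: J = 1.602e-19 * 25.3 * 6.25e+16
Step 3: J = 2.53e-01 A/cm^2

2.53e-01


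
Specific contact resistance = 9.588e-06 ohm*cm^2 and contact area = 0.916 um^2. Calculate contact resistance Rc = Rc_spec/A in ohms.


Step 1: Convert area to cm^2: 0.916 um^2 = 9.1600e-09 cm^2
Step 2: Rc = Rc_spec / A = 9.588e-06 / 9.1600e-09
Step 3: Rc = 1.05e+03 ohms

1.05e+03


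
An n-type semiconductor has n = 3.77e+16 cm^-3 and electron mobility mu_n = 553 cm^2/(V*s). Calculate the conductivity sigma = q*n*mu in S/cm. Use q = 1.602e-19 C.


Step 1: sigma = q * n * mu
Step 2: sigma = 1.602e-19 * 3.77e+16 * 553
Step 3: sigma = 3.340e+00 S/cm

3.340e+00


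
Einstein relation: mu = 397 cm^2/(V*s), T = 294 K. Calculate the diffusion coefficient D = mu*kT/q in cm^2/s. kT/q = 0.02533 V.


Step 1: D = mu * (kT/q)
Step 2: D = 397 * 0.02533
Step 3: D = 10.06 cm^2/s

10.06


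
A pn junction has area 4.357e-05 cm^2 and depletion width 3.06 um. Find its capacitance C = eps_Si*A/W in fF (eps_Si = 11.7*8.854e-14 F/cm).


Step 1: eps_Si = 11.7 * 8.854e-14 = 1.035918e-12 F/cm
Step 2: W in cm = 3.06 * 1e-4 = 3.06e-04 cm
Step 3: C = 1.035918e-12 * 4.357e-05 / 3.06e-04 = 1.474998e-13 F
Step 4: C = 147.5 fF

147.5


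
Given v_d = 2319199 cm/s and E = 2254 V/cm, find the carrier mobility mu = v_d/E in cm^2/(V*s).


Step 1: mu = v_d / E
Step 2: mu = 2319199 / 2254
Step 3: mu = 1028.93 cm^2/(V*s)

1028.93


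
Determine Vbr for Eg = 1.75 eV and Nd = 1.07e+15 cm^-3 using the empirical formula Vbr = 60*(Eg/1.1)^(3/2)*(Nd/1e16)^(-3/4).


Step 1: Eg/1.1 = 1.75/1.1 = 1.590909
Step 2: (Eg/1.1)^1.5 = 1.590909^1.5 = 2.006633
Step 3: (Nd/1e16)^(-0.75) = (0.107)^(-0.75) = 5.345178
Step 4: Vbr = 60 * 2.006633 * 5.345178 = 643.5 V

643.5


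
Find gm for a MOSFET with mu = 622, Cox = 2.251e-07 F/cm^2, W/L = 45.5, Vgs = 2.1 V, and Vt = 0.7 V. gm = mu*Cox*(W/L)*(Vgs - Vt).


Step 1: Vov = Vgs - Vt = 2.1 - 0.7 = 1.4 V
Step 2: gm = mu * Cox * (W/L) * Vov
Step 3: gm = 622 * 2.251e-07 * 45.5 * 1.4 = 8.92e-03 S

8.92e-03


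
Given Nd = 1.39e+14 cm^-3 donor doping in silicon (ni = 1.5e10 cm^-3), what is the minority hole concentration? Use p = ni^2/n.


Step 1: Since Nd >> ni, n ≈ Nd = 1.39e+14 cm^-3
Step 2: p = ni^2 / n = (1.5e10)^2 / 1.39e+14
Step 3: p = 2.25e20 / 1.39e+14 = 1.62e+06 cm^-3

1.62e+06


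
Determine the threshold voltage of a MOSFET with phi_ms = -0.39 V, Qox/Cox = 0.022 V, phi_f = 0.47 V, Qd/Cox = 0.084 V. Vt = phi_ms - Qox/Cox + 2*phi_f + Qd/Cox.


Step 1: Vt = phi_ms - Qox/Cox + 2*phi_f + Qd/Cox
Step 2: Vt = -0.39 - 0.022 + 2*0.47 + 0.084
Step 3: Vt = -0.39 - 0.022 + 0.94 + 0.084
Step 4: Vt = 0.612 V

0.612


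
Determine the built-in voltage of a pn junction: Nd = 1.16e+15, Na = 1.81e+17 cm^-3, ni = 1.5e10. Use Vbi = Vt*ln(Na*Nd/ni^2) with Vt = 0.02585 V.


Step 1: Compute Na*Nd/ni^2 = 1.81e+17 * 1.16e+15 / (1.5e10)^2 = 9.3316e+11
Step 2: ln(9.3316e+11) = 27.5618
Step 3: Vbi = 0.02585 * 27.5618 = 0.712 V

0.712


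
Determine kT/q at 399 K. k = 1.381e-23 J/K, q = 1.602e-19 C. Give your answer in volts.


Step 1: kT = 1.381e-23 * 399 = 5.51019e-21 J
Step 2: Vt = kT/q = 5.51019e-21 / 1.602e-19
Step 3: Vt = 0.0344 V

0.0344


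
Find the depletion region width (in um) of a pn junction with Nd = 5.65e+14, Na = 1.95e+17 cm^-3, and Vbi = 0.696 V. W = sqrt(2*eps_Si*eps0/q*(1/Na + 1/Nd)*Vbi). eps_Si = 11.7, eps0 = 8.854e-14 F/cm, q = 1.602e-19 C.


Step 1: 1/Na + 1/Nd = 1/1.95e+17 + 1/5.65e+14 = 1.77504e-15
Step 2: 2*eps*eps0/q = 2*11.7*8.854e-14/1.602e-19 = 1.293281e+07
Step 3: W^2 = 1.293281e+07 * 1.77504e-15 * 0.696 = 1.59776e-08
Step 4: W = sqrt(1.59776e-08) = 1.264e-04 cm = 1.264 um

1.264


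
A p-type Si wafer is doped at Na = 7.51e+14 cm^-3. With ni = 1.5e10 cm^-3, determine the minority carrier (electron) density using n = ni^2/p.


Step 1: Majority hole concentration p ≈ Na = 7.51e+14 cm^-3
Step 2: n = ni^2 / Na = (1.5e10)^2 / 7.51e+14
Step 3: n = 3.00e+05 cm^-3

3.00e+05


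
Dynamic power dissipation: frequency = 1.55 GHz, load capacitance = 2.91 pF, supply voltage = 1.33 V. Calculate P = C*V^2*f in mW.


Step 1: V^2 = 1.33^2 = 1.7689 V^2
Step 2: P = C*V^2*f = 2.91e-12 F * 1.7689 * 1.55e9 Hz
Step 3: P = 7.97862345e-03 W
Step 4: P = 7.979 mW

7.979


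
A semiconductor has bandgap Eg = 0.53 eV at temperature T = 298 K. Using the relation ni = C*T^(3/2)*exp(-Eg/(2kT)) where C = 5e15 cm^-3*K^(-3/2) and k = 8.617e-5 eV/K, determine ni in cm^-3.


Step 1: Compute kT = 8.617e-5 * 298 = 0.02567866 eV
Step 2: Exponent = -Eg/(2kT) = -0.53/(2*0.02567866) = -10.31985
Step 3: T^(3/2) = 298^1.5 = 5144.28
Step 4: ni = 5e15 * 5144.28 * exp(-10.31985) = 8.48e+14 cm^-3

8.48e+14


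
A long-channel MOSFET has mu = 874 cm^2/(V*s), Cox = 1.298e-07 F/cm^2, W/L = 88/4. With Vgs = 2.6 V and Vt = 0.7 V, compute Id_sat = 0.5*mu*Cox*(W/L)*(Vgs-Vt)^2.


Step 1: Overdrive voltage Vov = Vgs - Vt = 2.6 - 0.7 = 1.9 V
Step 2: W/L = 88/4 = 22
Step 3: Id = 0.5 * 874 * 1.298e-07 * 22 * 1.9^2
Step 4: Id = 4.50e-03 A

4.50e-03


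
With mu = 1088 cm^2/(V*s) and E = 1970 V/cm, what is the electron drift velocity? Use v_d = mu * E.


Step 1: v_d = mu * E
Step 2: v_d = 1088 * 1970 = 2143360
Step 3: v_d = 2.14e+06 cm/s

2.14e+06


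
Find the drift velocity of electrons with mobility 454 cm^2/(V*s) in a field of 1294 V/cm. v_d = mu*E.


Step 1: v_d = mu * E
Step 2: v_d = 454 * 1294 = 587476
Step 3: v_d = 5.87e+05 cm/s

5.87e+05


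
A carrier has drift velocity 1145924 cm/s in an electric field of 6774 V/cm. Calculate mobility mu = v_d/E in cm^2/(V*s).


Step 1: mu = v_d / E
Step 2: mu = 1145924 / 6774
Step 3: mu = 169.17 cm^2/(V*s)

169.17


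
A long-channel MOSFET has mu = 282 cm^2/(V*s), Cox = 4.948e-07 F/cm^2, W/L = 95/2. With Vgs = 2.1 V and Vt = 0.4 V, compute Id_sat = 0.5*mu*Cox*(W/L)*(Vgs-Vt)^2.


Step 1: Overdrive voltage Vov = Vgs - Vt = 2.1 - 0.4 = 1.7 V
Step 2: W/L = 95/2 = 47.5
Step 3: Id = 0.5 * 282 * 4.948e-07 * 47.5 * 1.7^2
Step 4: Id = 9.58e-03 A

9.58e-03


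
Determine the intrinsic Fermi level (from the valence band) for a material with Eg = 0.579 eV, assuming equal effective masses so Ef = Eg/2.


Step 1: For an intrinsic semiconductor, the Fermi level sits at midgap.
Step 2: Ef = Eg / 2 = 0.579 / 2 = 0.2895 eV

0.2895


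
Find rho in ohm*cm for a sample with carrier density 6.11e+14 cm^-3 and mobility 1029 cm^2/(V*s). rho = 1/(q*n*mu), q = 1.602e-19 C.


Step 1: sigma = q * n * mu = 1.602e-19 * 6.11e+14 * 1029 = 1.00721e-01 S/cm
Step 2: rho = 1 / sigma = 1 / 1.00721e-01 = 9.928 ohm*cm

9.928


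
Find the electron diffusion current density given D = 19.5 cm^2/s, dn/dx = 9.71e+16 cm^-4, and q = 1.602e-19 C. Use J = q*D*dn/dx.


Step 1: J = q * D * (dn/dx)
Step 2: J = 1.602e-19 * 19.5 * 9.71e+16
Step 3: J = 3.03e-01 A/cm^2

3.03e-01


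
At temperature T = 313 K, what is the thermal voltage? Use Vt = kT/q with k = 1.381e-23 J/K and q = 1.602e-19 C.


Step 1: kT = 1.381e-23 * 313 = 4.32253e-21 J
Step 2: Vt = kT/q = 4.32253e-21 / 1.602e-19
Step 3: Vt = 0.02698 V

0.02698


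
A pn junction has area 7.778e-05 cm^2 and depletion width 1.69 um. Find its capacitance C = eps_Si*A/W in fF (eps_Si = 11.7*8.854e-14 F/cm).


Step 1: eps_Si = 11.7 * 8.854e-14 = 1.035918e-12 F/cm
Step 2: W in cm = 1.69 * 1e-4 = 1.69e-04 cm
Step 3: C = 1.035918e-12 * 7.778e-05 / 1.69e-04 = 4.767675e-13 F
Step 4: C = 476.77 fF

476.77


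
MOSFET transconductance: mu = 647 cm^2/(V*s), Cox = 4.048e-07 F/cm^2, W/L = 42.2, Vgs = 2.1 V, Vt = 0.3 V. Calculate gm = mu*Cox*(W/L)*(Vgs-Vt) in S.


Step 1: Vov = Vgs - Vt = 2.1 - 0.3 = 1.8 V
Step 2: gm = mu * Cox * (W/L) * Vov
Step 3: gm = 647 * 4.048e-07 * 42.2 * 1.8 = 1.99e-02 S

1.99e-02


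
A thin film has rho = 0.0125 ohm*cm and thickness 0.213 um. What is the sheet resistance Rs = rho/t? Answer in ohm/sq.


Step 1: Convert thickness to cm: t = 0.213 um = 2.1300e-05 cm
Step 2: Rs = rho / t = 0.0125 / 2.1300e-05
Step 3: Rs = 586.9 ohm/sq

586.9


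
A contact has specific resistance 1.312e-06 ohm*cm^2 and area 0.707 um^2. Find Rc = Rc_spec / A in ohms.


Step 1: Convert area to cm^2: 0.707 um^2 = 7.0700e-09 cm^2
Step 2: Rc = Rc_spec / A = 1.312e-06 / 7.0700e-09
Step 3: Rc = 1.86e+02 ohms

1.86e+02


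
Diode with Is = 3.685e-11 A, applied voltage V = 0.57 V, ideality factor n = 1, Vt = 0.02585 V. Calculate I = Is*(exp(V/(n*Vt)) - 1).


Step 1: V/(n*Vt) = 0.57/(1*0.02585) = 22.0503
Step 2: exp(22.0503) = 3.7698e+09
Step 3: I = 3.685e-11 * (3.7698e+09 - 1) = 1.39e-01 A

1.39e-01


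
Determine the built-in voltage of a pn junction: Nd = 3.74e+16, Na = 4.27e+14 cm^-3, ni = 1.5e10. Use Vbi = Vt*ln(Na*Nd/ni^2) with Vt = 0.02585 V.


Step 1: Compute Na*Nd/ni^2 = 4.27e+14 * 3.74e+16 / (1.5e10)^2 = 7.0977e+10
Step 2: ln(7.0977e+10) = 24.9856
Step 3: Vbi = 0.02585 * 24.9856 = 0.646 V

0.646


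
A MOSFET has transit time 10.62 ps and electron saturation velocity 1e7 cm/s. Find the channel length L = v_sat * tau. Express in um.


Step 1: tau in seconds = 10.62 ps * 1e-12 = 1.0620e-11 s
Step 2: L = v_sat * tau = 1e7 * 1.0620e-11 = 1.0620e-04 cm
Step 3: L in um = 1.0620e-04 * 1e4 = 1.062 um

1.062


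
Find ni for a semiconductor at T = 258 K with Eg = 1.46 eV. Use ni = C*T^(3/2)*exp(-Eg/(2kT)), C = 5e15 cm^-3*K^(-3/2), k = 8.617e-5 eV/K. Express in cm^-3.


Step 1: Compute kT = 8.617e-5 * 258 = 0.02223186 eV
Step 2: Exponent = -Eg/(2kT) = -1.46/(2*0.02223186) = -32.83576
Step 3: T^(3/2) = 258^1.5 = 4144.09
Step 4: ni = 5e15 * 4144.09 * exp(-32.83576) = 1.14e+05 cm^-3

1.14e+05


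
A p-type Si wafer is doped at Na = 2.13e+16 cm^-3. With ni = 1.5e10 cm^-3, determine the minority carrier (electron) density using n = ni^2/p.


Step 1: Majority hole concentration p ≈ Na = 2.13e+16 cm^-3
Step 2: n = ni^2 / Na = (1.5e10)^2 / 2.13e+16
Step 3: n = 1.06e+04 cm^-3

1.06e+04


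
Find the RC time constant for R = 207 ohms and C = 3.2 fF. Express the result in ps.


Step 1: tau = R * C
Step 2: tau = 207 * 3.2 fF = 207 * 3.2e-15 F
Step 3: tau = 6.624e-13 s = 0.6624 ps

0.6624


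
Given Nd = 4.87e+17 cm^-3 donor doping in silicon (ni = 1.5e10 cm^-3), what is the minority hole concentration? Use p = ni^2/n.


Step 1: Since Nd >> ni, n ≈ Nd = 4.87e+17 cm^-3
Step 2: p = ni^2 / n = (1.5e10)^2 / 4.87e+17
Step 3: p = 2.25e20 / 4.87e+17 = 4.62e+02 cm^-3

4.62e+02


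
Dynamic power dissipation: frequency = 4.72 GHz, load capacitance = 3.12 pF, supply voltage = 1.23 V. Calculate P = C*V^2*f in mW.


Step 1: V^2 = 1.23^2 = 1.5129 V^2
Step 2: P = C*V^2*f = 3.12e-12 F * 1.5129 * 4.72e9 Hz
Step 3: P = 2.227957056e-02 W
Step 4: P = 22.28 mW

22.28


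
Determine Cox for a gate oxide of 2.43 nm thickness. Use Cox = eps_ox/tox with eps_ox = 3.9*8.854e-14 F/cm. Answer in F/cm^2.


Step 1: eps_ox = 3.9 * 8.854e-14 = 3.45306e-13 F/cm
Step 2: tox in cm = 2.43 nm * 1e-7 = 2.4300e-07 cm
Step 3: Cox = 3.45306e-13 / 2.4300e-07 = 1.42e-06 F/cm^2

1.42e-06


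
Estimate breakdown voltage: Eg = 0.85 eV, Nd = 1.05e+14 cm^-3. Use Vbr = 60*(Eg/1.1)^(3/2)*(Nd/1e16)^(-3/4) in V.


Step 1: Eg/1.1 = 0.85/1.1 = 0.772727
Step 2: (Eg/1.1)^1.5 = 0.772727^1.5 = 0.679265
Step 3: (Nd/1e16)^(-0.75) = (0.0105)^(-0.75) = 30.486532
Step 4: Vbr = 60 * 0.679265 * 30.486532 = 1242.5 V

1242.5


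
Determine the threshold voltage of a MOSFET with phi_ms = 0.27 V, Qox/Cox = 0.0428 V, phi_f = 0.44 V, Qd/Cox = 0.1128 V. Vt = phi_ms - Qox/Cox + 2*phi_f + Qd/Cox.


Step 1: Vt = phi_ms - Qox/Cox + 2*phi_f + Qd/Cox
Step 2: Vt = 0.27 - 0.0428 + 2*0.44 + 0.1128
Step 3: Vt = 0.27 - 0.0428 + 0.88 + 0.1128
Step 4: Vt = 1.22 V

1.22


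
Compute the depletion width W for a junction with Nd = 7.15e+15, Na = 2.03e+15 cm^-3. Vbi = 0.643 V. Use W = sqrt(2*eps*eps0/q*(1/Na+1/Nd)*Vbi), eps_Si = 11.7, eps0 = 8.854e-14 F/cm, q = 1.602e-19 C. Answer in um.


Step 1: 1/Na + 1/Nd = 1/2.03e+15 + 1/7.15e+15 = 6.32471e-16
Step 2: 2*eps*eps0/q = 2*11.7*8.854e-14/1.602e-19 = 1.293281e+07
Step 3: W^2 = 1.293281e+07 * 6.32471e-16 * 0.643 = 5.25950e-09
Step 4: W = sqrt(5.25950e-09) = 7.252e-05 cm = 0.7252 um

0.7252


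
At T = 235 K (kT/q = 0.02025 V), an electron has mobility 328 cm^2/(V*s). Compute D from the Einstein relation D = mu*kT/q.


Step 1: D = mu * (kT/q)
Step 2: D = 328 * 0.02025
Step 3: D = 6.64 cm^2/s

6.64


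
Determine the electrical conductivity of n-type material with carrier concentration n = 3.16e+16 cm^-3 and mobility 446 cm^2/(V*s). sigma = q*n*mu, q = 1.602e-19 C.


Step 1: sigma = q * n * mu
Step 2: sigma = 1.602e-19 * 3.16e+16 * 446
Step 3: sigma = 2.258e+00 S/cm

2.258e+00


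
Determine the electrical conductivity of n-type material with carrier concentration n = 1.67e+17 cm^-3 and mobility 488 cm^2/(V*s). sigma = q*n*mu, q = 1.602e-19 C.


Step 1: sigma = q * n * mu
Step 2: sigma = 1.602e-19 * 1.67e+17 * 488
Step 3: sigma = 1.306e+01 S/cm

1.306e+01


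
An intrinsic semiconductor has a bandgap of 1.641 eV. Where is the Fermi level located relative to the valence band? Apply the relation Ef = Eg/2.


Step 1: For an intrinsic semiconductor, the Fermi level sits at midgap.
Step 2: Ef = Eg / 2 = 1.641 / 2 = 0.8205 eV

0.8205


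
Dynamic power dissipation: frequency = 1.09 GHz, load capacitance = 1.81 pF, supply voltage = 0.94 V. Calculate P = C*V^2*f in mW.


Step 1: V^2 = 0.94^2 = 0.8836 V^2
Step 2: P = C*V^2*f = 1.81e-12 F * 0.8836 * 1.09e9 Hz
Step 3: P = 1.74325444e-03 W
Step 4: P = 1.743 mW

1.743


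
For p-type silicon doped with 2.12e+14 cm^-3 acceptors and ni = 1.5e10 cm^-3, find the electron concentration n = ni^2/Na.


Step 1: Majority hole concentration p ≈ Na = 2.12e+14 cm^-3
Step 2: n = ni^2 / Na = (1.5e10)^2 / 2.12e+14
Step 3: n = 1.06e+06 cm^-3

1.06e+06


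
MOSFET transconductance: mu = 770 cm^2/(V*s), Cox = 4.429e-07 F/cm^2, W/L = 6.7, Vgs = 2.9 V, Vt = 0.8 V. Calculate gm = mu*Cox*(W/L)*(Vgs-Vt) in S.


Step 1: Vov = Vgs - Vt = 2.9 - 0.8 = 2.1 V
Step 2: gm = mu * Cox * (W/L) * Vov
Step 3: gm = 770 * 4.429e-07 * 6.7 * 2.1 = 4.80e-03 S

4.80e-03


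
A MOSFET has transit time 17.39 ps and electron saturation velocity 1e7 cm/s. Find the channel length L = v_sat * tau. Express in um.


Step 1: tau in seconds = 17.39 ps * 1e-12 = 1.7390e-11 s
Step 2: L = v_sat * tau = 1e7 * 1.7390e-11 = 1.7390e-04 cm
Step 3: L in um = 1.7390e-04 * 1e4 = 1.739 um

1.739


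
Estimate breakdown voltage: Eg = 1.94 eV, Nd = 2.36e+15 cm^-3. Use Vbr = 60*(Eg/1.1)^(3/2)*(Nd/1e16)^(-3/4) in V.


Step 1: Eg/1.1 = 1.94/1.1 = 1.763636
Step 2: (Eg/1.1)^1.5 = 1.763636^1.5 = 2.342143
Step 3: (Nd/1e16)^(-0.75) = (0.236)^(-0.75) = 2.953357
Step 4: Vbr = 60 * 2.342143 * 2.953357 = 415.0 V

415.0


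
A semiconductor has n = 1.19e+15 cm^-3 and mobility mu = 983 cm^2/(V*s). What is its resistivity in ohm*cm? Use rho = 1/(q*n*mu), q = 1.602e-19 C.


Step 1: sigma = q * n * mu = 1.602e-19 * 1.19e+15 * 983 = 1.87397e-01 S/cm
Step 2: rho = 1 / sigma = 1 / 1.87397e-01 = 5.336 ohm*cm

5.336


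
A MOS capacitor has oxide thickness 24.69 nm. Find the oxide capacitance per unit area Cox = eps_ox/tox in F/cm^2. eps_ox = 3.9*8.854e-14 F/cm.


Step 1: eps_ox = 3.9 * 8.854e-14 = 3.45306e-13 F/cm
Step 2: tox in cm = 24.69 nm * 1e-7 = 2.4690e-06 cm
Step 3: Cox = 3.45306e-13 / 2.4690e-06 = 1.40e-07 F/cm^2

1.40e-07


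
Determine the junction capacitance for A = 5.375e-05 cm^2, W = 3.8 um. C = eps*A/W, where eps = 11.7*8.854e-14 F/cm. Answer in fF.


Step 1: eps_Si = 11.7 * 8.854e-14 = 1.035918e-12 F/cm
Step 2: W in cm = 3.8 * 1e-4 = 3.80e-04 cm
Step 3: C = 1.035918e-12 * 5.375e-05 / 3.80e-04 = 1.465279e-13 F
Step 4: C = 146.53 fF

146.53


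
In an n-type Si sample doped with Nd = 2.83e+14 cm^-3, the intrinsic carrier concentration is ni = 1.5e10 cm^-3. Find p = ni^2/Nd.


Step 1: Since Nd >> ni, n ≈ Nd = 2.83e+14 cm^-3
Step 2: p = ni^2 / n = (1.5e10)^2 / 2.83e+14
Step 3: p = 2.25e20 / 2.83e+14 = 7.95e+05 cm^-3

7.95e+05


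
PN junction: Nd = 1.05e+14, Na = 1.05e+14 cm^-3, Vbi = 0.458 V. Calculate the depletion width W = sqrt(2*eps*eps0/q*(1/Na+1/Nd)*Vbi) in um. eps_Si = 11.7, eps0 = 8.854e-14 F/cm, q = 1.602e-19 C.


Step 1: 1/Na + 1/Nd = 1/1.05e+14 + 1/1.05e+14 = 1.90476e-14
Step 2: 2*eps*eps0/q = 2*11.7*8.854e-14/1.602e-19 = 1.293281e+07
Step 3: W^2 = 1.293281e+07 * 1.90476e-14 * 0.458 = 1.12823e-07
Step 4: W = sqrt(1.12823e-07) = 3.359e-04 cm = 3.359 um

3.359


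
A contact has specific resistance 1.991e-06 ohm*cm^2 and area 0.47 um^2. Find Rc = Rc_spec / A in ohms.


Step 1: Convert area to cm^2: 0.47 um^2 = 4.7000e-09 cm^2
Step 2: Rc = Rc_spec / A = 1.991e-06 / 4.7000e-09
Step 3: Rc = 4.24e+02 ohms

4.24e+02


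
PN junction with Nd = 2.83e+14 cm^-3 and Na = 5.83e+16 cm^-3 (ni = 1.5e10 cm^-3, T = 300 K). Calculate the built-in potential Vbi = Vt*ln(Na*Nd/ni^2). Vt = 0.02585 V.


Step 1: Compute Na*Nd/ni^2 = 5.83e+16 * 2.83e+14 / (1.5e10)^2 = 7.3328e+10
Step 2: ln(7.3328e+10) = 25.0182
Step 3: Vbi = 0.02585 * 25.0182 = 0.647 V

0.647


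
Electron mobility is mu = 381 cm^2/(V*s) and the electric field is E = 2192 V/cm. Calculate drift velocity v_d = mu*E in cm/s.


Step 1: v_d = mu * E
Step 2: v_d = 381 * 2192 = 835152
Step 3: v_d = 8.35e+05 cm/s

8.35e+05


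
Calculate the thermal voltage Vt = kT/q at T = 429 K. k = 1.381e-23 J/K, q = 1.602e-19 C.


Step 1: kT = 1.381e-23 * 429 = 5.92449e-21 J
Step 2: Vt = kT/q = 5.92449e-21 / 1.602e-19
Step 3: Vt = 0.03698 V

0.03698


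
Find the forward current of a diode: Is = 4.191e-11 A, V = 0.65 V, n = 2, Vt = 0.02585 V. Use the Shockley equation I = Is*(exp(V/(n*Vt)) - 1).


Step 1: V/(n*Vt) = 0.65/(2*0.02585) = 12.5725
Step 2: exp(12.5725) = 2.8851e+05
Step 3: I = 4.191e-11 * (2.8851e+05 - 1) = 1.21e-05 A

1.21e-05


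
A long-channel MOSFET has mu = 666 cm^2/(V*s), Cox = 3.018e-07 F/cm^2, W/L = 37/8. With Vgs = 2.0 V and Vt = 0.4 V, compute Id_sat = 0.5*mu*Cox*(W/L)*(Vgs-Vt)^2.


Step 1: Overdrive voltage Vov = Vgs - Vt = 2.0 - 0.4 = 1.6 V
Step 2: W/L = 37/8 = 4.625
Step 3: Id = 0.5 * 666 * 3.018e-07 * 4.625 * 1.6^2
Step 4: Id = 1.19e-03 A

1.19e-03


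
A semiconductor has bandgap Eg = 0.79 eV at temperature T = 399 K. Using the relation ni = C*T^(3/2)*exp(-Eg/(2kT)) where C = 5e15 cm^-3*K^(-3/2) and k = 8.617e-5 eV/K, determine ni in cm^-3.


Step 1: Compute kT = 8.617e-5 * 399 = 0.03438183 eV
Step 2: Exponent = -Eg/(2kT) = -0.79/(2*0.03438183) = -11.48863
Step 3: T^(3/2) = 399^1.5 = 7970.02
Step 4: ni = 5e15 * 7970.02 * exp(-11.48863) = 4.08e+14 cm^-3

4.08e+14


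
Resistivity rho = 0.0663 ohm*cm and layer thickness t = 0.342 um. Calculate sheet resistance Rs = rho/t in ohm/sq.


Step 1: Convert thickness to cm: t = 0.342 um = 3.4200e-05 cm
Step 2: Rs = rho / t = 0.0663 / 3.4200e-05
Step 3: Rs = 1938.6 ohm/sq

1938.6


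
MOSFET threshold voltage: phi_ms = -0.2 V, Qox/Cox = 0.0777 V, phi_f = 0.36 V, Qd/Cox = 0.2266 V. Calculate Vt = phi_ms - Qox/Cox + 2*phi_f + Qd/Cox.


Step 1: Vt = phi_ms - Qox/Cox + 2*phi_f + Qd/Cox
Step 2: Vt = -0.2 - 0.0777 + 2*0.36 + 0.2266
Step 3: Vt = -0.2 - 0.0777 + 0.72 + 0.2266
Step 4: Vt = 0.6689 V

0.6689


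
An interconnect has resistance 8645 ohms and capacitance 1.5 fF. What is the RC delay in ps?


Step 1: tau = R * C
Step 2: tau = 8645 * 1.5 fF = 8645 * 1.5e-15 F
Step 3: tau = 1.29675e-11 s = 12.9675 ps

12.9675


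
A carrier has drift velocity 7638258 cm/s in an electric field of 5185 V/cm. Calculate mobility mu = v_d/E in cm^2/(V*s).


Step 1: mu = v_d / E
Step 2: mu = 7638258 / 5185
Step 3: mu = 1473.15 cm^2/(V*s)

1473.15


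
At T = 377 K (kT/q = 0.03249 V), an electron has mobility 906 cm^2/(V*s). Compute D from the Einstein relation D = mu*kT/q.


Step 1: D = mu * (kT/q)
Step 2: D = 906 * 0.03249
Step 3: D = 29.44 cm^2/s

29.44


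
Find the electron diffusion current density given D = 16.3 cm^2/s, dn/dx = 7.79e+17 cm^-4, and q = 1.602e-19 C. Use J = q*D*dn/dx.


Step 1: J = q * D * (dn/dx)
Step 2: J = 1.602e-19 * 16.3 * 7.79e+17
Step 3: J = 2.03e+00 A/cm^2

2.03e+00


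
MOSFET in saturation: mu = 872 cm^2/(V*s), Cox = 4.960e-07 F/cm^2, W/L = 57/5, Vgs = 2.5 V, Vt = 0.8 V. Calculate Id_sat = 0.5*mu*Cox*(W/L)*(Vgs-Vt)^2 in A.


Step 1: Overdrive voltage Vov = Vgs - Vt = 2.5 - 0.8 = 1.7 V
Step 2: W/L = 57/5 = 11.4
Step 3: Id = 0.5 * 872 * 4.960e-07 * 11.4 * 1.7^2
Step 4: Id = 7.12e-03 A

7.12e-03


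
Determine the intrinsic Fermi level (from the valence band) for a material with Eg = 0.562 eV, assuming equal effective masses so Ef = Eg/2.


Step 1: For an intrinsic semiconductor, the Fermi level sits at midgap.
Step 2: Ef = Eg / 2 = 0.562 / 2 = 0.281 eV

0.281


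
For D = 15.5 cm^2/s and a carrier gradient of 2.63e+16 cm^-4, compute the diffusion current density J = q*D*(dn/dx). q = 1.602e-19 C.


Step 1: J = q * D * (dn/dx)
Step 2: J = 1.602e-19 * 15.5 * 2.63e+16
Step 3: J = 6.53e-02 A/cm^2

6.53e-02


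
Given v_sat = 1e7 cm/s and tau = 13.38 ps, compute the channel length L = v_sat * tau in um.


Step 1: tau in seconds = 13.38 ps * 1e-12 = 1.3380e-11 s
Step 2: L = v_sat * tau = 1e7 * 1.3380e-11 = 1.3380e-04 cm
Step 3: L in um = 1.3380e-04 * 1e4 = 1.338 um

1.338


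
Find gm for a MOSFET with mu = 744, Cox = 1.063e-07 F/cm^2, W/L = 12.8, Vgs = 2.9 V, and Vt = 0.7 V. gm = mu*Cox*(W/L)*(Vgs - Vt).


Step 1: Vov = Vgs - Vt = 2.9 - 0.7 = 2.2 V
Step 2: gm = mu * Cox * (W/L) * Vov
Step 3: gm = 744 * 1.063e-07 * 12.8 * 2.2 = 2.23e-03 S

2.23e-03


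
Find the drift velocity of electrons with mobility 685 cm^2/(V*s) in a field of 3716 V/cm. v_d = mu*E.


Step 1: v_d = mu * E
Step 2: v_d = 685 * 3716 = 2545460
Step 3: v_d = 2.55e+06 cm/s

2.55e+06


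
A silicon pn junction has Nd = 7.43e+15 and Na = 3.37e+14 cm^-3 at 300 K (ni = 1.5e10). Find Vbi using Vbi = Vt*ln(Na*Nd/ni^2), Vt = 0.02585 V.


Step 1: Compute Na*Nd/ni^2 = 3.37e+14 * 7.43e+15 / (1.5e10)^2 = 1.1128e+10
Step 2: ln(1.1128e+10) = 23.1327
Step 3: Vbi = 0.02585 * 23.1327 = 0.598 V

0.598


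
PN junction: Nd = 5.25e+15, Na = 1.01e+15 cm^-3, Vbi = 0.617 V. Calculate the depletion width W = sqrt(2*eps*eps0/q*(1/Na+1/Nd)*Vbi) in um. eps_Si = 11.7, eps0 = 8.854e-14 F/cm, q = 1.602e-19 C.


Step 1: 1/Na + 1/Nd = 1/1.01e+15 + 1/5.25e+15 = 1.18058e-15
Step 2: 2*eps*eps0/q = 2*11.7*8.854e-14/1.602e-19 = 1.293281e+07
Step 3: W^2 = 1.293281e+07 * 1.18058e-15 * 0.617 = 9.42049e-09
Step 4: W = sqrt(9.42049e-09) = 9.706e-05 cm = 0.9706 um

0.9706


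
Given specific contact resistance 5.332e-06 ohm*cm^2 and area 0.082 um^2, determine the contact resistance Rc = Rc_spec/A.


Step 1: Convert area to cm^2: 0.082 um^2 = 8.2000e-10 cm^2
Step 2: Rc = Rc_spec / A = 5.332e-06 / 8.2000e-10
Step 3: Rc = 6.50e+03 ohms

6.50e+03


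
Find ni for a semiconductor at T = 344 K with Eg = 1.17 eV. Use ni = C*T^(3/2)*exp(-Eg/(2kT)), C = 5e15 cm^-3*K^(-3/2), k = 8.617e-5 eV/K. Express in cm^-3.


Step 1: Compute kT = 8.617e-5 * 344 = 0.02964248 eV
Step 2: Exponent = -Eg/(2kT) = -1.17/(2*0.02964248) = -19.73519
Step 3: T^(3/2) = 344^1.5 = 6380.25
Step 4: ni = 5e15 * 6380.25 * exp(-19.73519) = 8.57e+10 cm^-3

8.57e+10


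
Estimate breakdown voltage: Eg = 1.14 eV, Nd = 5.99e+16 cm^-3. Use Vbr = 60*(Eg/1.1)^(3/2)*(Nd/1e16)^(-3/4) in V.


Step 1: Eg/1.1 = 1.14/1.1 = 1.036364
Step 2: (Eg/1.1)^1.5 = 1.036364^1.5 = 1.055039
Step 3: (Nd/1e16)^(-0.75) = (5.99)^(-0.75) = 0.261174
Step 4: Vbr = 60 * 1.055039 * 0.261174 = 16.5 V

16.5


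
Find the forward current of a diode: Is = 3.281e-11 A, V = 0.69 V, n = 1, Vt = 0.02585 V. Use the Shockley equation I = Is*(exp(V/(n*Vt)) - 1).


Step 1: V/(n*Vt) = 0.69/(1*0.02585) = 26.6925
Step 2: exp(26.6925) = 3.9121e+11
Step 3: I = 3.281e-11 * (3.9121e+11 - 1) = 1.28e+01 A

1.28e+01


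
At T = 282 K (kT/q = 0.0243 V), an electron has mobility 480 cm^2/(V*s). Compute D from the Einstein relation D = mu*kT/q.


Step 1: D = mu * (kT/q)
Step 2: D = 480 * 0.0243
Step 3: D = 11.66 cm^2/s

11.66


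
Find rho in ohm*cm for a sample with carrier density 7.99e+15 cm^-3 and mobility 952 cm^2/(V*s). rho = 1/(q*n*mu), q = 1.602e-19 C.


Step 1: sigma = q * n * mu = 1.602e-19 * 7.99e+15 * 952 = 1.21856e+00 S/cm
Step 2: rho = 1 / sigma = 1 / 1.21856e+00 = 0.8206 ohm*cm

0.8206


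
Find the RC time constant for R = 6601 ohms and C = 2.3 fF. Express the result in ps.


Step 1: tau = R * C
Step 2: tau = 6601 * 2.3 fF = 6601 * 2.3e-15 F
Step 3: tau = 1.51823e-11 s = 15.1823 ps

15.1823


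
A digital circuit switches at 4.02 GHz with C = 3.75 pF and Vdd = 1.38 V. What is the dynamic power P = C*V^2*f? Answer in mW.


Step 1: V^2 = 1.38^2 = 1.9044 V^2
Step 2: P = C*V^2*f = 3.75e-12 F * 1.9044 * 4.02e9 Hz
Step 3: P = 2.870883e-02 W
Step 4: P = 28.709 mW

28.709


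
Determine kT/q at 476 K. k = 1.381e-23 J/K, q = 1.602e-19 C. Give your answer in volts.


Step 1: kT = 1.381e-23 * 476 = 6.57356e-21 J
Step 2: Vt = kT/q = 6.57356e-21 / 1.602e-19
Step 3: Vt = 0.04103 V

0.04103


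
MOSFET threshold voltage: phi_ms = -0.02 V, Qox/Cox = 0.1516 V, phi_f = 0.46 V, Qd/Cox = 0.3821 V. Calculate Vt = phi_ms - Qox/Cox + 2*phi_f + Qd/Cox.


Step 1: Vt = phi_ms - Qox/Cox + 2*phi_f + Qd/Cox
Step 2: Vt = -0.02 - 0.1516 + 2*0.46 + 0.3821
Step 3: Vt = -0.02 - 0.1516 + 0.92 + 0.3821
Step 4: Vt = 1.1305 V

1.1305


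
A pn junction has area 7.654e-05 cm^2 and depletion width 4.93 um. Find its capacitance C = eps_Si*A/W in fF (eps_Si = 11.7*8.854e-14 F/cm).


Step 1: eps_Si = 11.7 * 8.854e-14 = 1.035918e-12 F/cm
Step 2: W in cm = 4.93 * 1e-4 = 4.93e-04 cm
Step 3: C = 1.035918e-12 * 7.654e-05 / 4.93e-04 = 1.608299e-13 F
Step 4: C = 160.83 fF

160.83


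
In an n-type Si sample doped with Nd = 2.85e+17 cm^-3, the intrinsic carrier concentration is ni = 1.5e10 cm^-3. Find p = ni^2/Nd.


Step 1: Since Nd >> ni, n ≈ Nd = 2.85e+17 cm^-3
Step 2: p = ni^2 / n = (1.5e10)^2 / 2.85e+17
Step 3: p = 2.25e20 / 2.85e+17 = 7.89e+02 cm^-3

7.89e+02


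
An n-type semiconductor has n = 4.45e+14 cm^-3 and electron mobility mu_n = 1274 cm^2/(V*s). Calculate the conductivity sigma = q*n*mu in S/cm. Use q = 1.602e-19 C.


Step 1: sigma = q * n * mu
Step 2: sigma = 1.602e-19 * 4.45e+14 * 1274
Step 3: sigma = 9.082e-02 S/cm

9.082e-02


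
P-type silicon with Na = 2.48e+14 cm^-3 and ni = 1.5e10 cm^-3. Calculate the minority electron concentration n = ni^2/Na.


Step 1: Majority hole concentration p ≈ Na = 2.48e+14 cm^-3
Step 2: n = ni^2 / Na = (1.5e10)^2 / 2.48e+14
Step 3: n = 9.07e+05 cm^-3

9.07e+05


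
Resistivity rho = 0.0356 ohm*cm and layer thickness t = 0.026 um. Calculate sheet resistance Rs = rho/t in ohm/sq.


Step 1: Convert thickness to cm: t = 0.026 um = 2.6000e-06 cm
Step 2: Rs = rho / t = 0.0356 / 2.6000e-06
Step 3: Rs = 13692.3 ohm/sq

13692.3


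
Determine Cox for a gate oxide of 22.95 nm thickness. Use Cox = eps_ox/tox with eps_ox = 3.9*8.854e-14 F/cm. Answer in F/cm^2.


Step 1: eps_ox = 3.9 * 8.854e-14 = 3.45306e-13 F/cm
Step 2: tox in cm = 22.95 nm * 1e-7 = 2.2950e-06 cm
Step 3: Cox = 3.45306e-13 / 2.2950e-06 = 1.50e-07 F/cm^2

1.50e-07


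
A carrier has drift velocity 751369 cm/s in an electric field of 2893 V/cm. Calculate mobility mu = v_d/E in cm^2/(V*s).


Step 1: mu = v_d / E
Step 2: mu = 751369 / 2893
Step 3: mu = 259.72 cm^2/(V*s)

259.72


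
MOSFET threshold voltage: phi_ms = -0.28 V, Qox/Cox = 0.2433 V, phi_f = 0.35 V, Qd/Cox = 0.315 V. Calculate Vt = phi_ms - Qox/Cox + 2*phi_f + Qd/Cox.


Step 1: Vt = phi_ms - Qox/Cox + 2*phi_f + Qd/Cox
Step 2: Vt = -0.28 - 0.2433 + 2*0.35 + 0.315
Step 3: Vt = -0.28 - 0.2433 + 0.7 + 0.315
Step 4: Vt = 0.4917 V

0.4917


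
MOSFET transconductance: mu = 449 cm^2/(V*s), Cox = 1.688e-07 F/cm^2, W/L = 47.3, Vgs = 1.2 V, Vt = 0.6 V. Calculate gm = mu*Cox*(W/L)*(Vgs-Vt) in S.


Step 1: Vov = Vgs - Vt = 1.2 - 0.6 = 0.6 V
Step 2: gm = mu * Cox * (W/L) * Vov
Step 3: gm = 449 * 1.688e-07 * 47.3 * 0.6 = 2.15e-03 S

2.15e-03


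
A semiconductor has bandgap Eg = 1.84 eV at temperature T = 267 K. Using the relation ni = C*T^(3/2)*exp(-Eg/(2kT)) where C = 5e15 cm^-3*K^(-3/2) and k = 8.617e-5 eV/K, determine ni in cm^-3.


Step 1: Compute kT = 8.617e-5 * 267 = 0.02300739 eV
Step 2: Exponent = -Eg/(2kT) = -1.84/(2*0.02300739) = -39.98715
Step 3: T^(3/2) = 267^1.5 = 4362.82
Step 4: ni = 5e15 * 4362.82 * exp(-39.98715) = 9.39e+01 cm^-3

9.39e+01


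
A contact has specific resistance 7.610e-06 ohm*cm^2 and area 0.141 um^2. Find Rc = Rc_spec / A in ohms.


Step 1: Convert area to cm^2: 0.141 um^2 = 1.4100e-09 cm^2
Step 2: Rc = Rc_spec / A = 7.610e-06 / 1.4100e-09
Step 3: Rc = 5.40e+03 ohms

5.40e+03


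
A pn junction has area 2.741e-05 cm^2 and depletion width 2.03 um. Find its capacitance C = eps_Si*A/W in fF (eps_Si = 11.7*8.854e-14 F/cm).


Step 1: eps_Si = 11.7 * 8.854e-14 = 1.035918e-12 F/cm
Step 2: W in cm = 2.03 * 1e-4 = 2.03e-04 cm
Step 3: C = 1.035918e-12 * 2.741e-05 / 2.03e-04 = 1.398744e-13 F
Step 4: C = 139.87 fF

139.87


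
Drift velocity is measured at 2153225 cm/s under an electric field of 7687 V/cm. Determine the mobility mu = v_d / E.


Step 1: mu = v_d / E
Step 2: mu = 2153225 / 7687
Step 3: mu = 280.11 cm^2/(V*s)

280.11


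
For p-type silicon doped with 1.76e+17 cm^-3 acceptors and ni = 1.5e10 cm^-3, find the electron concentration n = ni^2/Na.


Step 1: Majority hole concentration p ≈ Na = 1.76e+17 cm^-3
Step 2: n = ni^2 / Na = (1.5e10)^2 / 1.76e+17
Step 3: n = 1.28e+03 cm^-3

1.28e+03


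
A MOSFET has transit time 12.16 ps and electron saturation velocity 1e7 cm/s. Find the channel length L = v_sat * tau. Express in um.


Step 1: tau in seconds = 12.16 ps * 1e-12 = 1.2160e-11 s
Step 2: L = v_sat * tau = 1e7 * 1.2160e-11 = 1.2160e-04 cm
Step 3: L in um = 1.2160e-04 * 1e4 = 1.216 um

1.216


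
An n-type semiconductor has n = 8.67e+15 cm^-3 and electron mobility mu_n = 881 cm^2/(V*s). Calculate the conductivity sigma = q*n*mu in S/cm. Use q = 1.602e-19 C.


Step 1: sigma = q * n * mu
Step 2: sigma = 1.602e-19 * 8.67e+15 * 881
Step 3: sigma = 1.224e+00 S/cm

1.224e+00


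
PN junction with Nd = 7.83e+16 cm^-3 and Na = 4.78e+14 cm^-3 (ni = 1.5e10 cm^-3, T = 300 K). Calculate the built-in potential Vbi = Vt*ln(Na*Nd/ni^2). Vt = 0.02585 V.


Step 1: Compute Na*Nd/ni^2 = 4.78e+14 * 7.83e+16 / (1.5e10)^2 = 1.6634e+11
Step 2: ln(1.6634e+11) = 25.8373
Step 3: Vbi = 0.02585 * 25.8373 = 0.668 V

0.668


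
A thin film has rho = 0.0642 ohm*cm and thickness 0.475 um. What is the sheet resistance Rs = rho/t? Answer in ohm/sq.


Step 1: Convert thickness to cm: t = 0.475 um = 4.7500e-05 cm
Step 2: Rs = rho / t = 0.0642 / 4.7500e-05
Step 3: Rs = 1351.6 ohm/sq

1351.6


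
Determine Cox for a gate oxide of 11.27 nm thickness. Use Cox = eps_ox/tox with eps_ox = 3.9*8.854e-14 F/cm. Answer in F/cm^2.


Step 1: eps_ox = 3.9 * 8.854e-14 = 3.45306e-13 F/cm
Step 2: tox in cm = 11.27 nm * 1e-7 = 1.1270e-06 cm
Step 3: Cox = 3.45306e-13 / 1.1270e-06 = 3.06e-07 F/cm^2

3.06e-07


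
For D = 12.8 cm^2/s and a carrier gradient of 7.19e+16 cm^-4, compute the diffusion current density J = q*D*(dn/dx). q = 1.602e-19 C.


Step 1: J = q * D * (dn/dx)
Step 2: J = 1.602e-19 * 12.8 * 7.19e+16
Step 3: J = 1.47e-01 A/cm^2

1.47e-01


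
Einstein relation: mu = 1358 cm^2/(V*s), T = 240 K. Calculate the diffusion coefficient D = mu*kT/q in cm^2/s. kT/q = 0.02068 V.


Step 1: D = mu * (kT/q)
Step 2: D = 1358 * 0.02068
Step 3: D = 28.08 cm^2/s

28.08


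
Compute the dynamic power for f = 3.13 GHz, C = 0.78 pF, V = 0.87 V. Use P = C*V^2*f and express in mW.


Step 1: V^2 = 0.87^2 = 0.7569 V^2
Step 2: P = C*V^2*f = 0.78e-12 F * 0.7569 * 3.13e9 Hz
Step 3: P = 1.84789566e-03 W
Step 4: P = 1.848 mW

1.848


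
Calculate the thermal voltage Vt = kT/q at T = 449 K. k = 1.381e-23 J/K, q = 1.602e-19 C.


Step 1: kT = 1.381e-23 * 449 = 6.20069e-21 J
Step 2: Vt = kT/q = 6.20069e-21 / 1.602e-19
Step 3: Vt = 0.03871 V

0.03871


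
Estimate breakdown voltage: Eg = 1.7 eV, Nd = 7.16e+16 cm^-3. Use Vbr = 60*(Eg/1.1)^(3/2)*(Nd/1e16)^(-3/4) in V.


Step 1: Eg/1.1 = 1.7/1.1 = 1.545455
Step 2: (Eg/1.1)^1.5 = 1.545455^1.5 = 1.921253
Step 3: (Nd/1e16)^(-0.75) = (7.16)^(-0.75) = 0.228463
Step 4: Vbr = 60 * 1.921253 * 0.228463 = 26.3 V

26.3


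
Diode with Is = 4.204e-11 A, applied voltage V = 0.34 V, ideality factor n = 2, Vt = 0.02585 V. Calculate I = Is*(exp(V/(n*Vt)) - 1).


Step 1: V/(n*Vt) = 0.34/(2*0.02585) = 6.5764
Step 2: exp(6.5764) = 7.1795e+02
Step 3: I = 4.204e-11 * (7.1795e+02 - 1) = 3.01e-08 A

3.01e-08


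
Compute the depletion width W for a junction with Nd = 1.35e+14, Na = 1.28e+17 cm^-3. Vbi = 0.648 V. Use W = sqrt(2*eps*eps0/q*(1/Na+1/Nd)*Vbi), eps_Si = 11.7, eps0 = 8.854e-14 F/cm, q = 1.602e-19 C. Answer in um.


Step 1: 1/Na + 1/Nd = 1/1.28e+17 + 1/1.35e+14 = 7.41522e-15
Step 2: 2*eps*eps0/q = 2*11.7*8.854e-14/1.602e-19 = 1.293281e+07
Step 3: W^2 = 1.293281e+07 * 7.41522e-15 * 0.648 = 6.21430e-08
Step 4: W = sqrt(6.21430e-08) = 2.493e-04 cm = 2.493 um

2.493


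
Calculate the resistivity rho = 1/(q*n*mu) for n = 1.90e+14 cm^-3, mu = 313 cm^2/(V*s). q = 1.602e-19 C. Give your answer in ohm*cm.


Step 1: sigma = q * n * mu = 1.602e-19 * 1.90e+14 * 313 = 9.52709e-03 S/cm
Step 2: rho = 1 / sigma = 1 / 9.52709e-03 = 105 ohm*cm

105


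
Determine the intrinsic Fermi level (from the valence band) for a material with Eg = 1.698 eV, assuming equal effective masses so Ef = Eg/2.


Step 1: For an intrinsic semiconductor, the Fermi level sits at midgap.
Step 2: Ef = Eg / 2 = 1.698 / 2 = 0.849 eV

0.849


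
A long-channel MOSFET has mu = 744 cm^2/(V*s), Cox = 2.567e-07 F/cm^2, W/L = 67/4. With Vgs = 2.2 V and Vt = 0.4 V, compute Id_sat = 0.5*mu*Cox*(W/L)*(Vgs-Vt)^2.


Step 1: Overdrive voltage Vov = Vgs - Vt = 2.2 - 0.4 = 1.8 V
Step 2: W/L = 67/4 = 16.75
Step 3: Id = 0.5 * 744 * 2.567e-07 * 16.75 * 1.8^2
Step 4: Id = 5.18e-03 A

5.18e-03


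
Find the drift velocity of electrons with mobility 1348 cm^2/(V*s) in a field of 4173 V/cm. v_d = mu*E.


Step 1: v_d = mu * E
Step 2: v_d = 1348 * 4173 = 5625204
Step 3: v_d = 5.63e+06 cm/s

5.63e+06


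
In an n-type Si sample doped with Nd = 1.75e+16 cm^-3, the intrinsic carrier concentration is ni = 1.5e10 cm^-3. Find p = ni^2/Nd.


Step 1: Since Nd >> ni, n ≈ Nd = 1.75e+16 cm^-3
Step 2: p = ni^2 / n = (1.5e10)^2 / 1.75e+16
Step 3: p = 2.25e20 / 1.75e+16 = 1.29e+04 cm^-3

1.29e+04


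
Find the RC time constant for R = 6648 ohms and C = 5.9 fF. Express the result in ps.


Step 1: tau = R * C
Step 2: tau = 6648 * 5.9 fF = 6648 * 5.9e-15 F
Step 3: tau = 3.92232e-11 s = 39.2232 ps

39.2232


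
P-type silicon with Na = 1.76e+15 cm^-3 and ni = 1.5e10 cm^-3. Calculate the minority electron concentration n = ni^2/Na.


Step 1: Majority hole concentration p ≈ Na = 1.76e+15 cm^-3
Step 2: n = ni^2 / Na = (1.5e10)^2 / 1.76e+15
Step 3: n = 1.28e+05 cm^-3

1.28e+05


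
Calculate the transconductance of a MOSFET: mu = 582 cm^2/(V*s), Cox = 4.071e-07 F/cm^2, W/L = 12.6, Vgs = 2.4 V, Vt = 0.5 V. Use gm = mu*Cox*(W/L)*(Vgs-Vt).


Step 1: Vov = Vgs - Vt = 2.4 - 0.5 = 1.9 V
Step 2: gm = mu * Cox * (W/L) * Vov
Step 3: gm = 582 * 4.071e-07 * 12.6 * 1.9 = 5.67e-03 S

5.67e-03


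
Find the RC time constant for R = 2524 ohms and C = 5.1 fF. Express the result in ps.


Step 1: tau = R * C
Step 2: tau = 2524 * 5.1 fF = 2524 * 5.1e-15 F
Step 3: tau = 1.28724e-11 s = 12.8724 ps

12.8724


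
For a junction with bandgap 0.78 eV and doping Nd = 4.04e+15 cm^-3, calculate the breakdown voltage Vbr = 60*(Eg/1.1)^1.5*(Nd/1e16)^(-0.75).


Step 1: Eg/1.1 = 0.78/1.1 = 0.709091
Step 2: (Eg/1.1)^1.5 = 0.709091^1.5 = 0.597108
Step 3: (Nd/1e16)^(-0.75) = (0.404)^(-0.75) = 1.973395
Step 4: Vbr = 60 * 0.597108 * 1.973395 = 70.7 V

70.7


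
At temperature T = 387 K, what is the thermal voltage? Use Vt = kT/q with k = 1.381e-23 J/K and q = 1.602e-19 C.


Step 1: kT = 1.381e-23 * 387 = 5.34447e-21 J
Step 2: Vt = kT/q = 5.34447e-21 / 1.602e-19
Step 3: Vt = 0.03336 V

0.03336


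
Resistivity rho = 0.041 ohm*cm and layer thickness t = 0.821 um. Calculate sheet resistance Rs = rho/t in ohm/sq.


Step 1: Convert thickness to cm: t = 0.821 um = 8.2100e-05 cm
Step 2: Rs = rho / t = 0.041 / 8.2100e-05
Step 3: Rs = 499.4 ohm/sq

499.4


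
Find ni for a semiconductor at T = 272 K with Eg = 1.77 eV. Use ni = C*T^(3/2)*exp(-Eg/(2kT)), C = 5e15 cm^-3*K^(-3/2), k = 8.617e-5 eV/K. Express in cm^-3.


Step 1: Compute kT = 8.617e-5 * 272 = 0.02343824 eV
Step 2: Exponent = -Eg/(2kT) = -1.77/(2*0.02343824) = -37.75881
Step 3: T^(3/2) = 272^1.5 = 4485.94
Step 4: ni = 5e15 * 4485.94 * exp(-37.75881) = 8.96e+02 cm^-3

8.96e+02


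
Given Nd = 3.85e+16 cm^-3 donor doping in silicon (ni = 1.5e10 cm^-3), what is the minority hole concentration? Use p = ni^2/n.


Step 1: Since Nd >> ni, n ≈ Nd = 3.85e+16 cm^-3
Step 2: p = ni^2 / n = (1.5e10)^2 / 3.85e+16
Step 3: p = 2.25e20 / 3.85e+16 = 5.84e+03 cm^-3

5.84e+03
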